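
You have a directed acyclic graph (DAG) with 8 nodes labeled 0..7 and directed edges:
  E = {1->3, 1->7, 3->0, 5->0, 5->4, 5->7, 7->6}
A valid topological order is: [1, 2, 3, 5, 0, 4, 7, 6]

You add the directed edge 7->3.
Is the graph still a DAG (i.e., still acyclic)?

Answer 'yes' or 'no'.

Given toposort: [1, 2, 3, 5, 0, 4, 7, 6]
Position of 7: index 6; position of 3: index 2
New edge 7->3: backward (u after v in old order)
Backward edge: old toposort is now invalid. Check if this creates a cycle.
Does 3 already reach 7? Reachable from 3: [0, 3]. NO -> still a DAG (reorder needed).
Still a DAG? yes

Answer: yes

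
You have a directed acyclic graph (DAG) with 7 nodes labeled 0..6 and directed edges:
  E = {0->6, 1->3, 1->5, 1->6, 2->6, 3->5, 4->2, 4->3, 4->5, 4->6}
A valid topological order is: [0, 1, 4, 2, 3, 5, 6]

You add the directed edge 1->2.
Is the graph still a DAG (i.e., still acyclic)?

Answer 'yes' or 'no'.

Answer: yes

Derivation:
Given toposort: [0, 1, 4, 2, 3, 5, 6]
Position of 1: index 1; position of 2: index 3
New edge 1->2: forward
Forward edge: respects the existing order. Still a DAG, same toposort still valid.
Still a DAG? yes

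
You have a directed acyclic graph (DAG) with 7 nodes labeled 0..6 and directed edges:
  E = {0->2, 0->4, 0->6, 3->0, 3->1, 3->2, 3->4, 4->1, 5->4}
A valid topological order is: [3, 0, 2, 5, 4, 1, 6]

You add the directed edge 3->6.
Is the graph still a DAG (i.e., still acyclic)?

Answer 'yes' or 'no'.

Given toposort: [3, 0, 2, 5, 4, 1, 6]
Position of 3: index 0; position of 6: index 6
New edge 3->6: forward
Forward edge: respects the existing order. Still a DAG, same toposort still valid.
Still a DAG? yes

Answer: yes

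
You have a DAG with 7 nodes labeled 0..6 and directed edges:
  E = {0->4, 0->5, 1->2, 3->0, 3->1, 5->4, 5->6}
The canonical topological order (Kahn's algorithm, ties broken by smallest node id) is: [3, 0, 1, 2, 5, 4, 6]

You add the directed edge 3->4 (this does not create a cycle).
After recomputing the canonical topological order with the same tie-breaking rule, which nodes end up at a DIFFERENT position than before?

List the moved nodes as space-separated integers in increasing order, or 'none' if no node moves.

Old toposort: [3, 0, 1, 2, 5, 4, 6]
Added edge 3->4
Recompute Kahn (smallest-id tiebreak):
  initial in-degrees: [1, 1, 1, 0, 3, 1, 1]
  ready (indeg=0): [3]
  pop 3: indeg[0]->0; indeg[1]->0; indeg[4]->2 | ready=[0, 1] | order so far=[3]
  pop 0: indeg[4]->1; indeg[5]->0 | ready=[1, 5] | order so far=[3, 0]
  pop 1: indeg[2]->0 | ready=[2, 5] | order so far=[3, 0, 1]
  pop 2: no out-edges | ready=[5] | order so far=[3, 0, 1, 2]
  pop 5: indeg[4]->0; indeg[6]->0 | ready=[4, 6] | order so far=[3, 0, 1, 2, 5]
  pop 4: no out-edges | ready=[6] | order so far=[3, 0, 1, 2, 5, 4]
  pop 6: no out-edges | ready=[] | order so far=[3, 0, 1, 2, 5, 4, 6]
New canonical toposort: [3, 0, 1, 2, 5, 4, 6]
Compare positions:
  Node 0: index 1 -> 1 (same)
  Node 1: index 2 -> 2 (same)
  Node 2: index 3 -> 3 (same)
  Node 3: index 0 -> 0 (same)
  Node 4: index 5 -> 5 (same)
  Node 5: index 4 -> 4 (same)
  Node 6: index 6 -> 6 (same)
Nodes that changed position: none

Answer: none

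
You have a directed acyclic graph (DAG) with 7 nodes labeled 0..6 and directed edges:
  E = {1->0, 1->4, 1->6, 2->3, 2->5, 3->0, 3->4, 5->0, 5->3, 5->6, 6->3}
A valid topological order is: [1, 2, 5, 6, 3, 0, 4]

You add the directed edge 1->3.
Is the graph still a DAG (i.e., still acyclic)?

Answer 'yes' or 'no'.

Given toposort: [1, 2, 5, 6, 3, 0, 4]
Position of 1: index 0; position of 3: index 4
New edge 1->3: forward
Forward edge: respects the existing order. Still a DAG, same toposort still valid.
Still a DAG? yes

Answer: yes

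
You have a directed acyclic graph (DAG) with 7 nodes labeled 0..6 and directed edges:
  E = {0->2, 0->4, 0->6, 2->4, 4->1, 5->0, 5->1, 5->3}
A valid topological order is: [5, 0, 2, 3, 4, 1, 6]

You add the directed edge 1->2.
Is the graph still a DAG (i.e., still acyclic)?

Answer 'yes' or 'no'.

Given toposort: [5, 0, 2, 3, 4, 1, 6]
Position of 1: index 5; position of 2: index 2
New edge 1->2: backward (u after v in old order)
Backward edge: old toposort is now invalid. Check if this creates a cycle.
Does 2 already reach 1? Reachable from 2: [1, 2, 4]. YES -> cycle!
Still a DAG? no

Answer: no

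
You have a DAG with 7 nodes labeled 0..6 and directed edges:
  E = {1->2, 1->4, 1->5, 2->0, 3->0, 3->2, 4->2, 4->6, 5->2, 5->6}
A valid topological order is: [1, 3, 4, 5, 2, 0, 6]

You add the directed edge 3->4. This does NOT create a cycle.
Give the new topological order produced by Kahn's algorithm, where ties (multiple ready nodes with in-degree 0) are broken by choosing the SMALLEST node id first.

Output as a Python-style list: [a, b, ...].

Old toposort: [1, 3, 4, 5, 2, 0, 6]
Added edge: 3->4
Position of 3 (1) < position of 4 (2). Old order still valid.
Run Kahn's algorithm (break ties by smallest node id):
  initial in-degrees: [2, 0, 4, 0, 2, 1, 2]
  ready (indeg=0): [1, 3]
  pop 1: indeg[2]->3; indeg[4]->1; indeg[5]->0 | ready=[3, 5] | order so far=[1]
  pop 3: indeg[0]->1; indeg[2]->2; indeg[4]->0 | ready=[4, 5] | order so far=[1, 3]
  pop 4: indeg[2]->1; indeg[6]->1 | ready=[5] | order so far=[1, 3, 4]
  pop 5: indeg[2]->0; indeg[6]->0 | ready=[2, 6] | order so far=[1, 3, 4, 5]
  pop 2: indeg[0]->0 | ready=[0, 6] | order so far=[1, 3, 4, 5, 2]
  pop 0: no out-edges | ready=[6] | order so far=[1, 3, 4, 5, 2, 0]
  pop 6: no out-edges | ready=[] | order so far=[1, 3, 4, 5, 2, 0, 6]
  Result: [1, 3, 4, 5, 2, 0, 6]

Answer: [1, 3, 4, 5, 2, 0, 6]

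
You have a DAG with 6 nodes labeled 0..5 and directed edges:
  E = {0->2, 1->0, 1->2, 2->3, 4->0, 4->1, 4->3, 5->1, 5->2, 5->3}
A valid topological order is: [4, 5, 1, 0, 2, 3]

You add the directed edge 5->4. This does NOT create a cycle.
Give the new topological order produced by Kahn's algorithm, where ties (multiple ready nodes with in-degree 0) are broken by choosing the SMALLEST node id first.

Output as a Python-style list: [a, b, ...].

Old toposort: [4, 5, 1, 0, 2, 3]
Added edge: 5->4
Position of 5 (1) > position of 4 (0). Must reorder: 5 must now come before 4.
Run Kahn's algorithm (break ties by smallest node id):
  initial in-degrees: [2, 2, 3, 3, 1, 0]
  ready (indeg=0): [5]
  pop 5: indeg[1]->1; indeg[2]->2; indeg[3]->2; indeg[4]->0 | ready=[4] | order so far=[5]
  pop 4: indeg[0]->1; indeg[1]->0; indeg[3]->1 | ready=[1] | order so far=[5, 4]
  pop 1: indeg[0]->0; indeg[2]->1 | ready=[0] | order so far=[5, 4, 1]
  pop 0: indeg[2]->0 | ready=[2] | order so far=[5, 4, 1, 0]
  pop 2: indeg[3]->0 | ready=[3] | order so far=[5, 4, 1, 0, 2]
  pop 3: no out-edges | ready=[] | order so far=[5, 4, 1, 0, 2, 3]
  Result: [5, 4, 1, 0, 2, 3]

Answer: [5, 4, 1, 0, 2, 3]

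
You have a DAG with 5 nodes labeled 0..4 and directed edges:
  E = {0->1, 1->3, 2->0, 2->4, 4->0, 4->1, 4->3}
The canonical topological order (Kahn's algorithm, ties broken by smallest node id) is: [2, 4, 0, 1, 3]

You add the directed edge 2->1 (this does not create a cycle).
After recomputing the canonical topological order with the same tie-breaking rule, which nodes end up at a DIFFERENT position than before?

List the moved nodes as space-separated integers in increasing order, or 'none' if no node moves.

Answer: none

Derivation:
Old toposort: [2, 4, 0, 1, 3]
Added edge 2->1
Recompute Kahn (smallest-id tiebreak):
  initial in-degrees: [2, 3, 0, 2, 1]
  ready (indeg=0): [2]
  pop 2: indeg[0]->1; indeg[1]->2; indeg[4]->0 | ready=[4] | order so far=[2]
  pop 4: indeg[0]->0; indeg[1]->1; indeg[3]->1 | ready=[0] | order so far=[2, 4]
  pop 0: indeg[1]->0 | ready=[1] | order so far=[2, 4, 0]
  pop 1: indeg[3]->0 | ready=[3] | order so far=[2, 4, 0, 1]
  pop 3: no out-edges | ready=[] | order so far=[2, 4, 0, 1, 3]
New canonical toposort: [2, 4, 0, 1, 3]
Compare positions:
  Node 0: index 2 -> 2 (same)
  Node 1: index 3 -> 3 (same)
  Node 2: index 0 -> 0 (same)
  Node 3: index 4 -> 4 (same)
  Node 4: index 1 -> 1 (same)
Nodes that changed position: none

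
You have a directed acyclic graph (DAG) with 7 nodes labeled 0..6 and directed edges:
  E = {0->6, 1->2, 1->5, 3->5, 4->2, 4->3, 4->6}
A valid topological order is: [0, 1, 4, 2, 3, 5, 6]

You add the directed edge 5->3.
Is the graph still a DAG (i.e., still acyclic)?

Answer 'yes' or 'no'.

Answer: no

Derivation:
Given toposort: [0, 1, 4, 2, 3, 5, 6]
Position of 5: index 5; position of 3: index 4
New edge 5->3: backward (u after v in old order)
Backward edge: old toposort is now invalid. Check if this creates a cycle.
Does 3 already reach 5? Reachable from 3: [3, 5]. YES -> cycle!
Still a DAG? no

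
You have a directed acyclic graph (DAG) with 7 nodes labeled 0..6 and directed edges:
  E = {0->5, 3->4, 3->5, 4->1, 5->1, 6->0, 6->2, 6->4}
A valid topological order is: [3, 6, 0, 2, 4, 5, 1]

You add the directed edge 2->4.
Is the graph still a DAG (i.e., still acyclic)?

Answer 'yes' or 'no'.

Answer: yes

Derivation:
Given toposort: [3, 6, 0, 2, 4, 5, 1]
Position of 2: index 3; position of 4: index 4
New edge 2->4: forward
Forward edge: respects the existing order. Still a DAG, same toposort still valid.
Still a DAG? yes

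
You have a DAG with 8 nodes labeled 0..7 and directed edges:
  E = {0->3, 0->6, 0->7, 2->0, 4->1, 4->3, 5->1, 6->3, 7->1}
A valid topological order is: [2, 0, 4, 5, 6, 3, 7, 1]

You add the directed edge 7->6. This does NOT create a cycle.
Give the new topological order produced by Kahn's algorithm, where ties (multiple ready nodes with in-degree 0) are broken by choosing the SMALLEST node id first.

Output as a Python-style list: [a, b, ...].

Answer: [2, 0, 4, 5, 7, 1, 6, 3]

Derivation:
Old toposort: [2, 0, 4, 5, 6, 3, 7, 1]
Added edge: 7->6
Position of 7 (6) > position of 6 (4). Must reorder: 7 must now come before 6.
Run Kahn's algorithm (break ties by smallest node id):
  initial in-degrees: [1, 3, 0, 3, 0, 0, 2, 1]
  ready (indeg=0): [2, 4, 5]
  pop 2: indeg[0]->0 | ready=[0, 4, 5] | order so far=[2]
  pop 0: indeg[3]->2; indeg[6]->1; indeg[7]->0 | ready=[4, 5, 7] | order so far=[2, 0]
  pop 4: indeg[1]->2; indeg[3]->1 | ready=[5, 7] | order so far=[2, 0, 4]
  pop 5: indeg[1]->1 | ready=[7] | order so far=[2, 0, 4, 5]
  pop 7: indeg[1]->0; indeg[6]->0 | ready=[1, 6] | order so far=[2, 0, 4, 5, 7]
  pop 1: no out-edges | ready=[6] | order so far=[2, 0, 4, 5, 7, 1]
  pop 6: indeg[3]->0 | ready=[3] | order so far=[2, 0, 4, 5, 7, 1, 6]
  pop 3: no out-edges | ready=[] | order so far=[2, 0, 4, 5, 7, 1, 6, 3]
  Result: [2, 0, 4, 5, 7, 1, 6, 3]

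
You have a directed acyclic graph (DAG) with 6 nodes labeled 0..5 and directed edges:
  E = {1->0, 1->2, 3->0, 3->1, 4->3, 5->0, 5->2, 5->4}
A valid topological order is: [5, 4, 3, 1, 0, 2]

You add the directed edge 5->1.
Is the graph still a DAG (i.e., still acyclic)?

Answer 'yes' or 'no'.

Given toposort: [5, 4, 3, 1, 0, 2]
Position of 5: index 0; position of 1: index 3
New edge 5->1: forward
Forward edge: respects the existing order. Still a DAG, same toposort still valid.
Still a DAG? yes

Answer: yes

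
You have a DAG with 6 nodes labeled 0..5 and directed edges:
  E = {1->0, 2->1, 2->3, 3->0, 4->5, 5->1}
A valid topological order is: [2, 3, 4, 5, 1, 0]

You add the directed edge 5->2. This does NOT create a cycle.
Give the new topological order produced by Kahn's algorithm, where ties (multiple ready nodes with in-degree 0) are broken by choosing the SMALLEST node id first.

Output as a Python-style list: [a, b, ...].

Answer: [4, 5, 2, 1, 3, 0]

Derivation:
Old toposort: [2, 3, 4, 5, 1, 0]
Added edge: 5->2
Position of 5 (3) > position of 2 (0). Must reorder: 5 must now come before 2.
Run Kahn's algorithm (break ties by smallest node id):
  initial in-degrees: [2, 2, 1, 1, 0, 1]
  ready (indeg=0): [4]
  pop 4: indeg[5]->0 | ready=[5] | order so far=[4]
  pop 5: indeg[1]->1; indeg[2]->0 | ready=[2] | order so far=[4, 5]
  pop 2: indeg[1]->0; indeg[3]->0 | ready=[1, 3] | order so far=[4, 5, 2]
  pop 1: indeg[0]->1 | ready=[3] | order so far=[4, 5, 2, 1]
  pop 3: indeg[0]->0 | ready=[0] | order so far=[4, 5, 2, 1, 3]
  pop 0: no out-edges | ready=[] | order so far=[4, 5, 2, 1, 3, 0]
  Result: [4, 5, 2, 1, 3, 0]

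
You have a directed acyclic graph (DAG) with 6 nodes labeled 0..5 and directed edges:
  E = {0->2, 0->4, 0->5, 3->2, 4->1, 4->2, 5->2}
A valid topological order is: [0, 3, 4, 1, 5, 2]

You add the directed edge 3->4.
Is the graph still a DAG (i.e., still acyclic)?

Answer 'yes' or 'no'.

Answer: yes

Derivation:
Given toposort: [0, 3, 4, 1, 5, 2]
Position of 3: index 1; position of 4: index 2
New edge 3->4: forward
Forward edge: respects the existing order. Still a DAG, same toposort still valid.
Still a DAG? yes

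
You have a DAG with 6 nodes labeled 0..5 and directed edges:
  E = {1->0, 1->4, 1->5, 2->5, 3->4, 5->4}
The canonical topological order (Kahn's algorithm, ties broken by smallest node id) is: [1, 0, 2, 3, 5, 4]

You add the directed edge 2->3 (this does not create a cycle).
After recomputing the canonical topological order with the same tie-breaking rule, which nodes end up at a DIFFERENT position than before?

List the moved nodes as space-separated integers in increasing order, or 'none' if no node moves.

Old toposort: [1, 0, 2, 3, 5, 4]
Added edge 2->3
Recompute Kahn (smallest-id tiebreak):
  initial in-degrees: [1, 0, 0, 1, 3, 2]
  ready (indeg=0): [1, 2]
  pop 1: indeg[0]->0; indeg[4]->2; indeg[5]->1 | ready=[0, 2] | order so far=[1]
  pop 0: no out-edges | ready=[2] | order so far=[1, 0]
  pop 2: indeg[3]->0; indeg[5]->0 | ready=[3, 5] | order so far=[1, 0, 2]
  pop 3: indeg[4]->1 | ready=[5] | order so far=[1, 0, 2, 3]
  pop 5: indeg[4]->0 | ready=[4] | order so far=[1, 0, 2, 3, 5]
  pop 4: no out-edges | ready=[] | order so far=[1, 0, 2, 3, 5, 4]
New canonical toposort: [1, 0, 2, 3, 5, 4]
Compare positions:
  Node 0: index 1 -> 1 (same)
  Node 1: index 0 -> 0 (same)
  Node 2: index 2 -> 2 (same)
  Node 3: index 3 -> 3 (same)
  Node 4: index 5 -> 5 (same)
  Node 5: index 4 -> 4 (same)
Nodes that changed position: none

Answer: none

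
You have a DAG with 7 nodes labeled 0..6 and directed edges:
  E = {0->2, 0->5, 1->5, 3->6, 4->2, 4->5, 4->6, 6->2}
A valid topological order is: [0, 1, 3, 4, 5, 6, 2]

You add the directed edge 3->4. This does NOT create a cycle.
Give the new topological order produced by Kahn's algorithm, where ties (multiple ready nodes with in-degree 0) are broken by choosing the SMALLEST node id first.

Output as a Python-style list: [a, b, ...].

Old toposort: [0, 1, 3, 4, 5, 6, 2]
Added edge: 3->4
Position of 3 (2) < position of 4 (3). Old order still valid.
Run Kahn's algorithm (break ties by smallest node id):
  initial in-degrees: [0, 0, 3, 0, 1, 3, 2]
  ready (indeg=0): [0, 1, 3]
  pop 0: indeg[2]->2; indeg[5]->2 | ready=[1, 3] | order so far=[0]
  pop 1: indeg[5]->1 | ready=[3] | order so far=[0, 1]
  pop 3: indeg[4]->0; indeg[6]->1 | ready=[4] | order so far=[0, 1, 3]
  pop 4: indeg[2]->1; indeg[5]->0; indeg[6]->0 | ready=[5, 6] | order so far=[0, 1, 3, 4]
  pop 5: no out-edges | ready=[6] | order so far=[0, 1, 3, 4, 5]
  pop 6: indeg[2]->0 | ready=[2] | order so far=[0, 1, 3, 4, 5, 6]
  pop 2: no out-edges | ready=[] | order so far=[0, 1, 3, 4, 5, 6, 2]
  Result: [0, 1, 3, 4, 5, 6, 2]

Answer: [0, 1, 3, 4, 5, 6, 2]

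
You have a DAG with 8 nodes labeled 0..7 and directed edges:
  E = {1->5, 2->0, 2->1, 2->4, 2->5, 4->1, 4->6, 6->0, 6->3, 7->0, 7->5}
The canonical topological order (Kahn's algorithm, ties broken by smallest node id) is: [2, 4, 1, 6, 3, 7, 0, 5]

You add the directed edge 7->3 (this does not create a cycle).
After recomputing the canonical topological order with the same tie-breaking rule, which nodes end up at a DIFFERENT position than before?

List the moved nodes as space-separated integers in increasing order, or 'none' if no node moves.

Answer: 0 3 7

Derivation:
Old toposort: [2, 4, 1, 6, 3, 7, 0, 5]
Added edge 7->3
Recompute Kahn (smallest-id tiebreak):
  initial in-degrees: [3, 2, 0, 2, 1, 3, 1, 0]
  ready (indeg=0): [2, 7]
  pop 2: indeg[0]->2; indeg[1]->1; indeg[4]->0; indeg[5]->2 | ready=[4, 7] | order so far=[2]
  pop 4: indeg[1]->0; indeg[6]->0 | ready=[1, 6, 7] | order so far=[2, 4]
  pop 1: indeg[5]->1 | ready=[6, 7] | order so far=[2, 4, 1]
  pop 6: indeg[0]->1; indeg[3]->1 | ready=[7] | order so far=[2, 4, 1, 6]
  pop 7: indeg[0]->0; indeg[3]->0; indeg[5]->0 | ready=[0, 3, 5] | order so far=[2, 4, 1, 6, 7]
  pop 0: no out-edges | ready=[3, 5] | order so far=[2, 4, 1, 6, 7, 0]
  pop 3: no out-edges | ready=[5] | order so far=[2, 4, 1, 6, 7, 0, 3]
  pop 5: no out-edges | ready=[] | order so far=[2, 4, 1, 6, 7, 0, 3, 5]
New canonical toposort: [2, 4, 1, 6, 7, 0, 3, 5]
Compare positions:
  Node 0: index 6 -> 5 (moved)
  Node 1: index 2 -> 2 (same)
  Node 2: index 0 -> 0 (same)
  Node 3: index 4 -> 6 (moved)
  Node 4: index 1 -> 1 (same)
  Node 5: index 7 -> 7 (same)
  Node 6: index 3 -> 3 (same)
  Node 7: index 5 -> 4 (moved)
Nodes that changed position: 0 3 7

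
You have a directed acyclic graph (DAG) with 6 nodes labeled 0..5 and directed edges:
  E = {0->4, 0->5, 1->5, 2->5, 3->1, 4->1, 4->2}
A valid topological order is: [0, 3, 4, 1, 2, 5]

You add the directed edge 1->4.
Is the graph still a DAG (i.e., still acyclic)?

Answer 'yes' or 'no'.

Given toposort: [0, 3, 4, 1, 2, 5]
Position of 1: index 3; position of 4: index 2
New edge 1->4: backward (u after v in old order)
Backward edge: old toposort is now invalid. Check if this creates a cycle.
Does 4 already reach 1? Reachable from 4: [1, 2, 4, 5]. YES -> cycle!
Still a DAG? no

Answer: no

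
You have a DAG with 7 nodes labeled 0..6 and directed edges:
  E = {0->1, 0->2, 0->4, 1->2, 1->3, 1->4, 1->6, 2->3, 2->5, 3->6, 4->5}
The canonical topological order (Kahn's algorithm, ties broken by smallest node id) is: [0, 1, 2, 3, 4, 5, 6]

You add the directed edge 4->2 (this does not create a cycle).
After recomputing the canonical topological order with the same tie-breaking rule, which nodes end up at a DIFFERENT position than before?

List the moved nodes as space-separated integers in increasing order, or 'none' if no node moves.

Old toposort: [0, 1, 2, 3, 4, 5, 6]
Added edge 4->2
Recompute Kahn (smallest-id tiebreak):
  initial in-degrees: [0, 1, 3, 2, 2, 2, 2]
  ready (indeg=0): [0]
  pop 0: indeg[1]->0; indeg[2]->2; indeg[4]->1 | ready=[1] | order so far=[0]
  pop 1: indeg[2]->1; indeg[3]->1; indeg[4]->0; indeg[6]->1 | ready=[4] | order so far=[0, 1]
  pop 4: indeg[2]->0; indeg[5]->1 | ready=[2] | order so far=[0, 1, 4]
  pop 2: indeg[3]->0; indeg[5]->0 | ready=[3, 5] | order so far=[0, 1, 4, 2]
  pop 3: indeg[6]->0 | ready=[5, 6] | order so far=[0, 1, 4, 2, 3]
  pop 5: no out-edges | ready=[6] | order so far=[0, 1, 4, 2, 3, 5]
  pop 6: no out-edges | ready=[] | order so far=[0, 1, 4, 2, 3, 5, 6]
New canonical toposort: [0, 1, 4, 2, 3, 5, 6]
Compare positions:
  Node 0: index 0 -> 0 (same)
  Node 1: index 1 -> 1 (same)
  Node 2: index 2 -> 3 (moved)
  Node 3: index 3 -> 4 (moved)
  Node 4: index 4 -> 2 (moved)
  Node 5: index 5 -> 5 (same)
  Node 6: index 6 -> 6 (same)
Nodes that changed position: 2 3 4

Answer: 2 3 4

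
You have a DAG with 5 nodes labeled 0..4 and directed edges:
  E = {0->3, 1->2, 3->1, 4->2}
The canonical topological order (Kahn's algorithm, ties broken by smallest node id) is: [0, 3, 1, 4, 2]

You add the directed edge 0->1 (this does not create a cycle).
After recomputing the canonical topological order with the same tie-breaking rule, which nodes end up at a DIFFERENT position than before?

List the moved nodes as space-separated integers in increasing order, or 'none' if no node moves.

Answer: none

Derivation:
Old toposort: [0, 3, 1, 4, 2]
Added edge 0->1
Recompute Kahn (smallest-id tiebreak):
  initial in-degrees: [0, 2, 2, 1, 0]
  ready (indeg=0): [0, 4]
  pop 0: indeg[1]->1; indeg[3]->0 | ready=[3, 4] | order so far=[0]
  pop 3: indeg[1]->0 | ready=[1, 4] | order so far=[0, 3]
  pop 1: indeg[2]->1 | ready=[4] | order so far=[0, 3, 1]
  pop 4: indeg[2]->0 | ready=[2] | order so far=[0, 3, 1, 4]
  pop 2: no out-edges | ready=[] | order so far=[0, 3, 1, 4, 2]
New canonical toposort: [0, 3, 1, 4, 2]
Compare positions:
  Node 0: index 0 -> 0 (same)
  Node 1: index 2 -> 2 (same)
  Node 2: index 4 -> 4 (same)
  Node 3: index 1 -> 1 (same)
  Node 4: index 3 -> 3 (same)
Nodes that changed position: none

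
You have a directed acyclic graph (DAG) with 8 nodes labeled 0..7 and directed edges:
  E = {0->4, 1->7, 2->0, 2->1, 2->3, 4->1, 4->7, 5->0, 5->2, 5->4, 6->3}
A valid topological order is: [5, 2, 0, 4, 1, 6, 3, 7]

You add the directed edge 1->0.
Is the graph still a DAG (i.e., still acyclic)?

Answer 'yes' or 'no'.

Given toposort: [5, 2, 0, 4, 1, 6, 3, 7]
Position of 1: index 4; position of 0: index 2
New edge 1->0: backward (u after v in old order)
Backward edge: old toposort is now invalid. Check if this creates a cycle.
Does 0 already reach 1? Reachable from 0: [0, 1, 4, 7]. YES -> cycle!
Still a DAG? no

Answer: no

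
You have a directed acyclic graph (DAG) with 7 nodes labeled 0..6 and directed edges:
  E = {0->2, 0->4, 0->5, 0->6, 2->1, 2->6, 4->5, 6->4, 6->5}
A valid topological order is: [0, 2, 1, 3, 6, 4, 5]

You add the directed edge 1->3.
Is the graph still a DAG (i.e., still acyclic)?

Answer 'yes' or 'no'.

Given toposort: [0, 2, 1, 3, 6, 4, 5]
Position of 1: index 2; position of 3: index 3
New edge 1->3: forward
Forward edge: respects the existing order. Still a DAG, same toposort still valid.
Still a DAG? yes

Answer: yes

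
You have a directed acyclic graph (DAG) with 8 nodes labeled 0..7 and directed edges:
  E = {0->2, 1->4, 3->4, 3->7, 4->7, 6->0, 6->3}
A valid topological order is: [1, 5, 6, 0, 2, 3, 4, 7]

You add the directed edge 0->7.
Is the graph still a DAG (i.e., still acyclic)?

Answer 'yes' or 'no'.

Given toposort: [1, 5, 6, 0, 2, 3, 4, 7]
Position of 0: index 3; position of 7: index 7
New edge 0->7: forward
Forward edge: respects the existing order. Still a DAG, same toposort still valid.
Still a DAG? yes

Answer: yes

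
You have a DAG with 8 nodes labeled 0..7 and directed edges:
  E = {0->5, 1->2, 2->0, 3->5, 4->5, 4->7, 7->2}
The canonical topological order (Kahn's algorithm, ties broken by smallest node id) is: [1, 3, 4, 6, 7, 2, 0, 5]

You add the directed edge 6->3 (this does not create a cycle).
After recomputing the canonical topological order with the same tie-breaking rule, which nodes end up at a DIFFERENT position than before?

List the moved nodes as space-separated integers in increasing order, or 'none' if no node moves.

Old toposort: [1, 3, 4, 6, 7, 2, 0, 5]
Added edge 6->3
Recompute Kahn (smallest-id tiebreak):
  initial in-degrees: [1, 0, 2, 1, 0, 3, 0, 1]
  ready (indeg=0): [1, 4, 6]
  pop 1: indeg[2]->1 | ready=[4, 6] | order so far=[1]
  pop 4: indeg[5]->2; indeg[7]->0 | ready=[6, 7] | order so far=[1, 4]
  pop 6: indeg[3]->0 | ready=[3, 7] | order so far=[1, 4, 6]
  pop 3: indeg[5]->1 | ready=[7] | order so far=[1, 4, 6, 3]
  pop 7: indeg[2]->0 | ready=[2] | order so far=[1, 4, 6, 3, 7]
  pop 2: indeg[0]->0 | ready=[0] | order so far=[1, 4, 6, 3, 7, 2]
  pop 0: indeg[5]->0 | ready=[5] | order so far=[1, 4, 6, 3, 7, 2, 0]
  pop 5: no out-edges | ready=[] | order so far=[1, 4, 6, 3, 7, 2, 0, 5]
New canonical toposort: [1, 4, 6, 3, 7, 2, 0, 5]
Compare positions:
  Node 0: index 6 -> 6 (same)
  Node 1: index 0 -> 0 (same)
  Node 2: index 5 -> 5 (same)
  Node 3: index 1 -> 3 (moved)
  Node 4: index 2 -> 1 (moved)
  Node 5: index 7 -> 7 (same)
  Node 6: index 3 -> 2 (moved)
  Node 7: index 4 -> 4 (same)
Nodes that changed position: 3 4 6

Answer: 3 4 6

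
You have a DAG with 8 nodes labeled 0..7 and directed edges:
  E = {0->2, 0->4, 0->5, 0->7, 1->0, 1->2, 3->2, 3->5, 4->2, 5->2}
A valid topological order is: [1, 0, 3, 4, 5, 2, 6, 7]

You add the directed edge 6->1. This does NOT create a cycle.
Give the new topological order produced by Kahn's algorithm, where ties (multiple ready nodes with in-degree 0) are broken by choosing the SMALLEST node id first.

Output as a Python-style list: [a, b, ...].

Old toposort: [1, 0, 3, 4, 5, 2, 6, 7]
Added edge: 6->1
Position of 6 (6) > position of 1 (0). Must reorder: 6 must now come before 1.
Run Kahn's algorithm (break ties by smallest node id):
  initial in-degrees: [1, 1, 5, 0, 1, 2, 0, 1]
  ready (indeg=0): [3, 6]
  pop 3: indeg[2]->4; indeg[5]->1 | ready=[6] | order so far=[3]
  pop 6: indeg[1]->0 | ready=[1] | order so far=[3, 6]
  pop 1: indeg[0]->0; indeg[2]->3 | ready=[0] | order so far=[3, 6, 1]
  pop 0: indeg[2]->2; indeg[4]->0; indeg[5]->0; indeg[7]->0 | ready=[4, 5, 7] | order so far=[3, 6, 1, 0]
  pop 4: indeg[2]->1 | ready=[5, 7] | order so far=[3, 6, 1, 0, 4]
  pop 5: indeg[2]->0 | ready=[2, 7] | order so far=[3, 6, 1, 0, 4, 5]
  pop 2: no out-edges | ready=[7] | order so far=[3, 6, 1, 0, 4, 5, 2]
  pop 7: no out-edges | ready=[] | order so far=[3, 6, 1, 0, 4, 5, 2, 7]
  Result: [3, 6, 1, 0, 4, 5, 2, 7]

Answer: [3, 6, 1, 0, 4, 5, 2, 7]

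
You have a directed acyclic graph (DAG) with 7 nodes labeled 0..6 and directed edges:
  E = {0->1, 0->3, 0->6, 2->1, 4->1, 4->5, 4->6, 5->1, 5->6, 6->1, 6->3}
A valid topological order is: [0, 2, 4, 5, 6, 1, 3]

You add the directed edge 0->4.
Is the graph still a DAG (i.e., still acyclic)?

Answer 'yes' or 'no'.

Answer: yes

Derivation:
Given toposort: [0, 2, 4, 5, 6, 1, 3]
Position of 0: index 0; position of 4: index 2
New edge 0->4: forward
Forward edge: respects the existing order. Still a DAG, same toposort still valid.
Still a DAG? yes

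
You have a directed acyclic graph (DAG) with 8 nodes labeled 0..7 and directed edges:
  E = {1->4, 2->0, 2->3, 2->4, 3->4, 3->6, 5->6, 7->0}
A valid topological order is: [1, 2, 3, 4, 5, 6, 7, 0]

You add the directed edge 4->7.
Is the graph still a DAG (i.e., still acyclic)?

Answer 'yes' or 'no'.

Answer: yes

Derivation:
Given toposort: [1, 2, 3, 4, 5, 6, 7, 0]
Position of 4: index 3; position of 7: index 6
New edge 4->7: forward
Forward edge: respects the existing order. Still a DAG, same toposort still valid.
Still a DAG? yes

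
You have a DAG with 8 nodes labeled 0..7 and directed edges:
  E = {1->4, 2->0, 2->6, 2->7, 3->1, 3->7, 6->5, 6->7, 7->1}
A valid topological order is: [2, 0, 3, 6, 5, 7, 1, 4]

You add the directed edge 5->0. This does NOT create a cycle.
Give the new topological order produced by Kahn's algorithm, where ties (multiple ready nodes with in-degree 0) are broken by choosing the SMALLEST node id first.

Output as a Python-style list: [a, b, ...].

Old toposort: [2, 0, 3, 6, 5, 7, 1, 4]
Added edge: 5->0
Position of 5 (4) > position of 0 (1). Must reorder: 5 must now come before 0.
Run Kahn's algorithm (break ties by smallest node id):
  initial in-degrees: [2, 2, 0, 0, 1, 1, 1, 3]
  ready (indeg=0): [2, 3]
  pop 2: indeg[0]->1; indeg[6]->0; indeg[7]->2 | ready=[3, 6] | order so far=[2]
  pop 3: indeg[1]->1; indeg[7]->1 | ready=[6] | order so far=[2, 3]
  pop 6: indeg[5]->0; indeg[7]->0 | ready=[5, 7] | order so far=[2, 3, 6]
  pop 5: indeg[0]->0 | ready=[0, 7] | order so far=[2, 3, 6, 5]
  pop 0: no out-edges | ready=[7] | order so far=[2, 3, 6, 5, 0]
  pop 7: indeg[1]->0 | ready=[1] | order so far=[2, 3, 6, 5, 0, 7]
  pop 1: indeg[4]->0 | ready=[4] | order so far=[2, 3, 6, 5, 0, 7, 1]
  pop 4: no out-edges | ready=[] | order so far=[2, 3, 6, 5, 0, 7, 1, 4]
  Result: [2, 3, 6, 5, 0, 7, 1, 4]

Answer: [2, 3, 6, 5, 0, 7, 1, 4]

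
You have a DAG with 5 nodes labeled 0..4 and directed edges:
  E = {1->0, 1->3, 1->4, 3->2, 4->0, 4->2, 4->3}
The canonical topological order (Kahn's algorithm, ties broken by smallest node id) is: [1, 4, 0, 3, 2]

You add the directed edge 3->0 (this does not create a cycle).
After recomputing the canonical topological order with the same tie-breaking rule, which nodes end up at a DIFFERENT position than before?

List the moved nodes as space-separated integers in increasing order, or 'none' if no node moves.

Answer: 0 3

Derivation:
Old toposort: [1, 4, 0, 3, 2]
Added edge 3->0
Recompute Kahn (smallest-id tiebreak):
  initial in-degrees: [3, 0, 2, 2, 1]
  ready (indeg=0): [1]
  pop 1: indeg[0]->2; indeg[3]->1; indeg[4]->0 | ready=[4] | order so far=[1]
  pop 4: indeg[0]->1; indeg[2]->1; indeg[3]->0 | ready=[3] | order so far=[1, 4]
  pop 3: indeg[0]->0; indeg[2]->0 | ready=[0, 2] | order so far=[1, 4, 3]
  pop 0: no out-edges | ready=[2] | order so far=[1, 4, 3, 0]
  pop 2: no out-edges | ready=[] | order so far=[1, 4, 3, 0, 2]
New canonical toposort: [1, 4, 3, 0, 2]
Compare positions:
  Node 0: index 2 -> 3 (moved)
  Node 1: index 0 -> 0 (same)
  Node 2: index 4 -> 4 (same)
  Node 3: index 3 -> 2 (moved)
  Node 4: index 1 -> 1 (same)
Nodes that changed position: 0 3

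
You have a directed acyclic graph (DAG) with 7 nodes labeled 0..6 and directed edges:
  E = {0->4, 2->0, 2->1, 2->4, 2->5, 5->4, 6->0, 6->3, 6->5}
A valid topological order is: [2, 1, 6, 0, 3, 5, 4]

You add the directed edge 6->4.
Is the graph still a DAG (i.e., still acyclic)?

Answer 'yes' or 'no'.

Answer: yes

Derivation:
Given toposort: [2, 1, 6, 0, 3, 5, 4]
Position of 6: index 2; position of 4: index 6
New edge 6->4: forward
Forward edge: respects the existing order. Still a DAG, same toposort still valid.
Still a DAG? yes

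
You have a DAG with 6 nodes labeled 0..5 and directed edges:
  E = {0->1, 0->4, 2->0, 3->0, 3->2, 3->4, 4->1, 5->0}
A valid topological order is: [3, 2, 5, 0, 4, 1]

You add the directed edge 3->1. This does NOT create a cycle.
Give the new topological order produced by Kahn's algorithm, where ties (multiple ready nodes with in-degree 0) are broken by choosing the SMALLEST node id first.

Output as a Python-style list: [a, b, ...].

Old toposort: [3, 2, 5, 0, 4, 1]
Added edge: 3->1
Position of 3 (0) < position of 1 (5). Old order still valid.
Run Kahn's algorithm (break ties by smallest node id):
  initial in-degrees: [3, 3, 1, 0, 2, 0]
  ready (indeg=0): [3, 5]
  pop 3: indeg[0]->2; indeg[1]->2; indeg[2]->0; indeg[4]->1 | ready=[2, 5] | order so far=[3]
  pop 2: indeg[0]->1 | ready=[5] | order so far=[3, 2]
  pop 5: indeg[0]->0 | ready=[0] | order so far=[3, 2, 5]
  pop 0: indeg[1]->1; indeg[4]->0 | ready=[4] | order so far=[3, 2, 5, 0]
  pop 4: indeg[1]->0 | ready=[1] | order so far=[3, 2, 5, 0, 4]
  pop 1: no out-edges | ready=[] | order so far=[3, 2, 5, 0, 4, 1]
  Result: [3, 2, 5, 0, 4, 1]

Answer: [3, 2, 5, 0, 4, 1]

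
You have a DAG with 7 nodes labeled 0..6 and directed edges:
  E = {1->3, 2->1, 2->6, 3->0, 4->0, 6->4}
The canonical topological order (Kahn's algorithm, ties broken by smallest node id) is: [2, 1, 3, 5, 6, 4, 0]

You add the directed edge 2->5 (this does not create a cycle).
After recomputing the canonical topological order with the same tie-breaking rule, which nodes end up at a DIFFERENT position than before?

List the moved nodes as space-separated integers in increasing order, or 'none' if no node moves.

Answer: none

Derivation:
Old toposort: [2, 1, 3, 5, 6, 4, 0]
Added edge 2->5
Recompute Kahn (smallest-id tiebreak):
  initial in-degrees: [2, 1, 0, 1, 1, 1, 1]
  ready (indeg=0): [2]
  pop 2: indeg[1]->0; indeg[5]->0; indeg[6]->0 | ready=[1, 5, 6] | order so far=[2]
  pop 1: indeg[3]->0 | ready=[3, 5, 6] | order so far=[2, 1]
  pop 3: indeg[0]->1 | ready=[5, 6] | order so far=[2, 1, 3]
  pop 5: no out-edges | ready=[6] | order so far=[2, 1, 3, 5]
  pop 6: indeg[4]->0 | ready=[4] | order so far=[2, 1, 3, 5, 6]
  pop 4: indeg[0]->0 | ready=[0] | order so far=[2, 1, 3, 5, 6, 4]
  pop 0: no out-edges | ready=[] | order so far=[2, 1, 3, 5, 6, 4, 0]
New canonical toposort: [2, 1, 3, 5, 6, 4, 0]
Compare positions:
  Node 0: index 6 -> 6 (same)
  Node 1: index 1 -> 1 (same)
  Node 2: index 0 -> 0 (same)
  Node 3: index 2 -> 2 (same)
  Node 4: index 5 -> 5 (same)
  Node 5: index 3 -> 3 (same)
  Node 6: index 4 -> 4 (same)
Nodes that changed position: none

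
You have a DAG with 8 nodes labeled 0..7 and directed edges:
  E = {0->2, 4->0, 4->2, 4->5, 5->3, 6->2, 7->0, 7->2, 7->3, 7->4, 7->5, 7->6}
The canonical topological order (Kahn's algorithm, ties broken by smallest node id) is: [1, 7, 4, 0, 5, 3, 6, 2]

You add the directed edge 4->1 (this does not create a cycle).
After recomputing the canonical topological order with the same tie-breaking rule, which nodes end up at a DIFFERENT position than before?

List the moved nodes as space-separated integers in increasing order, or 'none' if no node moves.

Old toposort: [1, 7, 4, 0, 5, 3, 6, 2]
Added edge 4->1
Recompute Kahn (smallest-id tiebreak):
  initial in-degrees: [2, 1, 4, 2, 1, 2, 1, 0]
  ready (indeg=0): [7]
  pop 7: indeg[0]->1; indeg[2]->3; indeg[3]->1; indeg[4]->0; indeg[5]->1; indeg[6]->0 | ready=[4, 6] | order so far=[7]
  pop 4: indeg[0]->0; indeg[1]->0; indeg[2]->2; indeg[5]->0 | ready=[0, 1, 5, 6] | order so far=[7, 4]
  pop 0: indeg[2]->1 | ready=[1, 5, 6] | order so far=[7, 4, 0]
  pop 1: no out-edges | ready=[5, 6] | order so far=[7, 4, 0, 1]
  pop 5: indeg[3]->0 | ready=[3, 6] | order so far=[7, 4, 0, 1, 5]
  pop 3: no out-edges | ready=[6] | order so far=[7, 4, 0, 1, 5, 3]
  pop 6: indeg[2]->0 | ready=[2] | order so far=[7, 4, 0, 1, 5, 3, 6]
  pop 2: no out-edges | ready=[] | order so far=[7, 4, 0, 1, 5, 3, 6, 2]
New canonical toposort: [7, 4, 0, 1, 5, 3, 6, 2]
Compare positions:
  Node 0: index 3 -> 2 (moved)
  Node 1: index 0 -> 3 (moved)
  Node 2: index 7 -> 7 (same)
  Node 3: index 5 -> 5 (same)
  Node 4: index 2 -> 1 (moved)
  Node 5: index 4 -> 4 (same)
  Node 6: index 6 -> 6 (same)
  Node 7: index 1 -> 0 (moved)
Nodes that changed position: 0 1 4 7

Answer: 0 1 4 7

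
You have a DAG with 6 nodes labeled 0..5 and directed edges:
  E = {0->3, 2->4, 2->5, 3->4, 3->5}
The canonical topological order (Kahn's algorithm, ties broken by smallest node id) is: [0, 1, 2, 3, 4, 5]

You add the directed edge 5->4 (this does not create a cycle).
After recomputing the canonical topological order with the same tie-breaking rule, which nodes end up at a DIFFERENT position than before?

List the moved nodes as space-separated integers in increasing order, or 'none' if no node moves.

Answer: 4 5

Derivation:
Old toposort: [0, 1, 2, 3, 4, 5]
Added edge 5->4
Recompute Kahn (smallest-id tiebreak):
  initial in-degrees: [0, 0, 0, 1, 3, 2]
  ready (indeg=0): [0, 1, 2]
  pop 0: indeg[3]->0 | ready=[1, 2, 3] | order so far=[0]
  pop 1: no out-edges | ready=[2, 3] | order so far=[0, 1]
  pop 2: indeg[4]->2; indeg[5]->1 | ready=[3] | order so far=[0, 1, 2]
  pop 3: indeg[4]->1; indeg[5]->0 | ready=[5] | order so far=[0, 1, 2, 3]
  pop 5: indeg[4]->0 | ready=[4] | order so far=[0, 1, 2, 3, 5]
  pop 4: no out-edges | ready=[] | order so far=[0, 1, 2, 3, 5, 4]
New canonical toposort: [0, 1, 2, 3, 5, 4]
Compare positions:
  Node 0: index 0 -> 0 (same)
  Node 1: index 1 -> 1 (same)
  Node 2: index 2 -> 2 (same)
  Node 3: index 3 -> 3 (same)
  Node 4: index 4 -> 5 (moved)
  Node 5: index 5 -> 4 (moved)
Nodes that changed position: 4 5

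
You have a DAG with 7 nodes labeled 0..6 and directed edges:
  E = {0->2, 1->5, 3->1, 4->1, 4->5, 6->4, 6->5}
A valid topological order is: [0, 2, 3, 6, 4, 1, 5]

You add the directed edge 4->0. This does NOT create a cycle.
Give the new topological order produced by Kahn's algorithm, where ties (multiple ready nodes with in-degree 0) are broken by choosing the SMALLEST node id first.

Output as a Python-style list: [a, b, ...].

Old toposort: [0, 2, 3, 6, 4, 1, 5]
Added edge: 4->0
Position of 4 (4) > position of 0 (0). Must reorder: 4 must now come before 0.
Run Kahn's algorithm (break ties by smallest node id):
  initial in-degrees: [1, 2, 1, 0, 1, 3, 0]
  ready (indeg=0): [3, 6]
  pop 3: indeg[1]->1 | ready=[6] | order so far=[3]
  pop 6: indeg[4]->0; indeg[5]->2 | ready=[4] | order so far=[3, 6]
  pop 4: indeg[0]->0; indeg[1]->0; indeg[5]->1 | ready=[0, 1] | order so far=[3, 6, 4]
  pop 0: indeg[2]->0 | ready=[1, 2] | order so far=[3, 6, 4, 0]
  pop 1: indeg[5]->0 | ready=[2, 5] | order so far=[3, 6, 4, 0, 1]
  pop 2: no out-edges | ready=[5] | order so far=[3, 6, 4, 0, 1, 2]
  pop 5: no out-edges | ready=[] | order so far=[3, 6, 4, 0, 1, 2, 5]
  Result: [3, 6, 4, 0, 1, 2, 5]

Answer: [3, 6, 4, 0, 1, 2, 5]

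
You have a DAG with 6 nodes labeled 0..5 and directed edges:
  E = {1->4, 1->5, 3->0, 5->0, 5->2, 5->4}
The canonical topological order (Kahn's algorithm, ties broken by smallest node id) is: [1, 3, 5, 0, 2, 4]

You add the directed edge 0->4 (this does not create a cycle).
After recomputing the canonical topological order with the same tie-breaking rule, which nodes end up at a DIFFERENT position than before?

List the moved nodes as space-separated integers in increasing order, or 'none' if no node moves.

Answer: none

Derivation:
Old toposort: [1, 3, 5, 0, 2, 4]
Added edge 0->4
Recompute Kahn (smallest-id tiebreak):
  initial in-degrees: [2, 0, 1, 0, 3, 1]
  ready (indeg=0): [1, 3]
  pop 1: indeg[4]->2; indeg[5]->0 | ready=[3, 5] | order so far=[1]
  pop 3: indeg[0]->1 | ready=[5] | order so far=[1, 3]
  pop 5: indeg[0]->0; indeg[2]->0; indeg[4]->1 | ready=[0, 2] | order so far=[1, 3, 5]
  pop 0: indeg[4]->0 | ready=[2, 4] | order so far=[1, 3, 5, 0]
  pop 2: no out-edges | ready=[4] | order so far=[1, 3, 5, 0, 2]
  pop 4: no out-edges | ready=[] | order so far=[1, 3, 5, 0, 2, 4]
New canonical toposort: [1, 3, 5, 0, 2, 4]
Compare positions:
  Node 0: index 3 -> 3 (same)
  Node 1: index 0 -> 0 (same)
  Node 2: index 4 -> 4 (same)
  Node 3: index 1 -> 1 (same)
  Node 4: index 5 -> 5 (same)
  Node 5: index 2 -> 2 (same)
Nodes that changed position: none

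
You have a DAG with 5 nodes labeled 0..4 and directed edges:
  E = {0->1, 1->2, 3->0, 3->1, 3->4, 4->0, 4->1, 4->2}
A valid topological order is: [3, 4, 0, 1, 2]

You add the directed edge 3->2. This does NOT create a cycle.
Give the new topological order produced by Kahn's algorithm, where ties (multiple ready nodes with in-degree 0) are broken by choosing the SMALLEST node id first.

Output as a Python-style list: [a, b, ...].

Old toposort: [3, 4, 0, 1, 2]
Added edge: 3->2
Position of 3 (0) < position of 2 (4). Old order still valid.
Run Kahn's algorithm (break ties by smallest node id):
  initial in-degrees: [2, 3, 3, 0, 1]
  ready (indeg=0): [3]
  pop 3: indeg[0]->1; indeg[1]->2; indeg[2]->2; indeg[4]->0 | ready=[4] | order so far=[3]
  pop 4: indeg[0]->0; indeg[1]->1; indeg[2]->1 | ready=[0] | order so far=[3, 4]
  pop 0: indeg[1]->0 | ready=[1] | order so far=[3, 4, 0]
  pop 1: indeg[2]->0 | ready=[2] | order so far=[3, 4, 0, 1]
  pop 2: no out-edges | ready=[] | order so far=[3, 4, 0, 1, 2]
  Result: [3, 4, 0, 1, 2]

Answer: [3, 4, 0, 1, 2]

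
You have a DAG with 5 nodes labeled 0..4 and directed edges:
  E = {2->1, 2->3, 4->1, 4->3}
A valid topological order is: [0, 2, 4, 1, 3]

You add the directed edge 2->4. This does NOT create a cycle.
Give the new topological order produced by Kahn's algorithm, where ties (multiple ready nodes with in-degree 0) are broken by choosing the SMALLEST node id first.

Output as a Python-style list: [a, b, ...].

Old toposort: [0, 2, 4, 1, 3]
Added edge: 2->4
Position of 2 (1) < position of 4 (2). Old order still valid.
Run Kahn's algorithm (break ties by smallest node id):
  initial in-degrees: [0, 2, 0, 2, 1]
  ready (indeg=0): [0, 2]
  pop 0: no out-edges | ready=[2] | order so far=[0]
  pop 2: indeg[1]->1; indeg[3]->1; indeg[4]->0 | ready=[4] | order so far=[0, 2]
  pop 4: indeg[1]->0; indeg[3]->0 | ready=[1, 3] | order so far=[0, 2, 4]
  pop 1: no out-edges | ready=[3] | order so far=[0, 2, 4, 1]
  pop 3: no out-edges | ready=[] | order so far=[0, 2, 4, 1, 3]
  Result: [0, 2, 4, 1, 3]

Answer: [0, 2, 4, 1, 3]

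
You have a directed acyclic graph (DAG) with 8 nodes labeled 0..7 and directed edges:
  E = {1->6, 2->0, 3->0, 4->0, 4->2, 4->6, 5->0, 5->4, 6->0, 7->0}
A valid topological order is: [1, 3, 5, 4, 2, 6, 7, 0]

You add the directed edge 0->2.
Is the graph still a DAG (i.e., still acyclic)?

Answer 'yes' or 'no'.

Answer: no

Derivation:
Given toposort: [1, 3, 5, 4, 2, 6, 7, 0]
Position of 0: index 7; position of 2: index 4
New edge 0->2: backward (u after v in old order)
Backward edge: old toposort is now invalid. Check if this creates a cycle.
Does 2 already reach 0? Reachable from 2: [0, 2]. YES -> cycle!
Still a DAG? no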